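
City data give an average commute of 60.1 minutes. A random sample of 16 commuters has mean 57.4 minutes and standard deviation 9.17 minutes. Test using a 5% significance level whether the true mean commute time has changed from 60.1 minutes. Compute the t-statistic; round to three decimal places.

-1.178

H0: μ = 60.1; H1: μ ≠ 60.1 (one-sample t-test, two-sided).
t = (x̄ − μ₀)/(s/√n) = (57.4 − 60.1)/(9.17/√16) = -1.178
df = n − 1 = 15
Two-sided p-value ≈ 0.257
Since p ≈ 0.257 > α = 0.05, fail to reject H0; the evidence is not statistically significant.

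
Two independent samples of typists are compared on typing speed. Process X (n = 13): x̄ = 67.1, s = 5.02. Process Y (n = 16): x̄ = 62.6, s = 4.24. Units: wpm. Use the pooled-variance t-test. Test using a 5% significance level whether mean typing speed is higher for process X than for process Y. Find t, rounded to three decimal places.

2.618

Let group 1 = process X, group 2 = process Y. H0: μ_1 = μ_2; H1: μ_1 > μ_2 (two-sample pooled-variance t-test, right-tailed).
s_p² = [(13−1)·5.02² + (16−1)·4.24²]/(13+16−2) = 21.1877
t = (67.1 − 62.6)/√[21.1877·(1/13 + 1/16)] = 2.618
df = n₁ + n₂ − 2 = 27
p-value = P(T ≥ 2.618) ≈ 0.0072
Since p ≈ 0.0072 < α = 0.05, reject H0; the evidence is statistically significant.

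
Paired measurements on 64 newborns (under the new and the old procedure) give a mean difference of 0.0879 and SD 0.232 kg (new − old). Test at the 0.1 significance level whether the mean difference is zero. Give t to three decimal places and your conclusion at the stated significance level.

t = 3.031; reject H0

H0: μ_d = 0; H1: μ_d ≠ 0 (paired t-test on the differences, two-sided).
t = d̄/(s_d/√n) = 0.0879/(0.232/√64) = 3.031
df = n − 1 = 63
Two-sided p-value ≈ 0.004
Since p ≈ 0.004 < α = 0.1, reject H0; the data support H1.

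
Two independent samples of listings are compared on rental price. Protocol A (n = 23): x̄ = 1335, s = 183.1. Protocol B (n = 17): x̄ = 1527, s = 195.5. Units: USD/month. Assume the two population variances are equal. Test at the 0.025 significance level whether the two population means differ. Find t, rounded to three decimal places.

Let group 1 = protocol A, group 2 = protocol B. H0: μ_1 = μ_2; H1: μ_1 ≠ μ_2 (two-sample pooled-variance t-test, two-sided).
s_p² = [(23−1)·183.1² + (17−1)·195.5²]/(23+17−2) = 35502.3
t = (1335 − 1527)/√[35502.3·(1/23 + 1/17)] = -3.186
df = n₁ + n₂ − 2 = 38
Two-sided p-value ≈ 0.0029
Since p ≈ 0.0029 < α = 0.025, reject H0; the data support H1.

-3.186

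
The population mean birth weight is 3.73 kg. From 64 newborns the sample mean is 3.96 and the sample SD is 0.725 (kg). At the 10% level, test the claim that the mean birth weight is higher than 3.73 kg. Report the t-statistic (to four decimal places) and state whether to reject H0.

H0: μ = 3.73; H1: μ > 3.73 (one-sample t-test, right-tailed).
t = (x̄ − μ₀)/(s/√n) = (3.96 − 3.73)/(0.725/√64) = 2.5379
df = n − 1 = 63
p-value = P(T ≥ 2.5379) ≈ 0.0068
Since p ≈ 0.0068 < α = 0.1, reject H0; the data support H1.

t = 2.5379; reject H0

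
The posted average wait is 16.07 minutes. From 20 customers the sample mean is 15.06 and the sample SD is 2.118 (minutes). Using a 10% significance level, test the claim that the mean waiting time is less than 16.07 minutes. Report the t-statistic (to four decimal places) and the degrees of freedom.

H0: μ = 16.07; H1: μ < 16.07 (one-sample t-test, left-tailed).
t = (x̄ − μ₀)/(s/√n) = (15.06 − 16.07)/(2.118/√20) = -2.1326
df = n − 1 = 19
p-value = P(T ≤ -2.1326) ≈ 0.023
Since p ≈ 0.023 < α = 0.1, reject H0; the evidence is statistically significant.

t = -2.1326, df = 19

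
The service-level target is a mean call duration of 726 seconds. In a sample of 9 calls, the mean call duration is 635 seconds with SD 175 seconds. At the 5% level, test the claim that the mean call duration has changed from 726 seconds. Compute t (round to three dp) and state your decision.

t = -1.560; fail to reject H0

H0: μ = 726; H1: μ ≠ 726 (one-sample t-test, two-sided).
t = (x̄ − μ₀)/(s/√n) = (635 − 726)/(175/√9) = -1.560
df = n − 1 = 8
Two-sided p-value ≈ 0.157
Since p ≈ 0.157 > α = 0.05, fail to reject H0; the evidence is not statistically significant.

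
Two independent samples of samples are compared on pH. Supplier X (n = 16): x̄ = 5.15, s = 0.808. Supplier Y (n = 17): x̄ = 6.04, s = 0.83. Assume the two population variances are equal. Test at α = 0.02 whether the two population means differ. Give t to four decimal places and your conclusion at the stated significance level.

Let group 1 = supplier X, group 2 = supplier Y. H0: μ_1 = μ_2; H1: μ_1 ≠ μ_2 (two-sample pooled-variance t-test, two-sided).
s_p² = [(16−1)·0.808² + (17−1)·0.83²]/(16+17−2) = 0.671463
t = (5.15 − 6.04)/√[0.671463·(1/16 + 1/17)] = -3.1182
df = n₁ + n₂ − 2 = 31
Two-sided p-value ≈ 0.0039
Since p ≈ 0.0039 < α = 0.02, reject H0; the data support H1.

t = -3.1182; reject H0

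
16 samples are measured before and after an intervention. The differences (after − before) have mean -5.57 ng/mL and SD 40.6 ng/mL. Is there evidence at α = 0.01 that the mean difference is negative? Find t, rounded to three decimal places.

-0.549

H0: μ_d = 0; H1: μ_d < 0 (paired t-test on the differences, left-tailed).
t = d̄/(s_d/√n) = -5.57/(40.6/√16) = -0.549
df = n − 1 = 15
p-value = P(T ≤ -0.549) ≈ 0.296
Since p ≈ 0.296 > α = 0.01, fail to reject H0; the data do not provide sufficient evidence against H0.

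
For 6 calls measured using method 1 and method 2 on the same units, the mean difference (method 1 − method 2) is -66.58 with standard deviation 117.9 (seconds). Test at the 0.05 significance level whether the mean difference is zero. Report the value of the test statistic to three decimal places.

H0: μ_d = 0; H1: μ_d ≠ 0 (paired t-test on the differences, two-sided).
t = d̄/(s_d/√n) = -66.58/(117.9/√6) = -1.383
df = n − 1 = 5
Two-sided p-value ≈ 0.2252
Since p ≈ 0.2252 > α = 0.05, fail to reject H0; the evidence is not statistically significant.

-1.383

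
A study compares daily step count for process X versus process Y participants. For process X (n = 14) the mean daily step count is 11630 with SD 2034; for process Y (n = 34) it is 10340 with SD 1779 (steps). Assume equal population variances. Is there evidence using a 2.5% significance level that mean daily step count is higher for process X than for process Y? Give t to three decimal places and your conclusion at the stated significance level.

t = 2.190; reject H0

Let group 1 = process X, group 2 = process Y. H0: μ_1 = μ_2; H1: μ_1 > μ_2 (two-sample pooled-variance t-test, right-tailed).
s_p² = [(14−1)·2034² + (34−1)·1779²]/(14+34−2) = 3439630
t = (11630 − 10340)/√[3439630·(1/14 + 1/34)] = 2.190
df = n₁ + n₂ − 2 = 46
p-value = P(T ≥ 2.190) ≈ 0.017
Since p ≈ 0.017 < α = 0.025, reject H0; the evidence is statistically significant.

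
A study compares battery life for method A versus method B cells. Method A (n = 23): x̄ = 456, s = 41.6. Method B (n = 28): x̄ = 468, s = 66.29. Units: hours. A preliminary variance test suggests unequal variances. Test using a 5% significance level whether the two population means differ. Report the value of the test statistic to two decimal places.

Let group 1 = method A, group 2 = method B. H0: μ_1 = μ_2; H1: μ_1 ≠ μ_2 (Welch's two-sample t-test, two-sided).
t = (x̄_1 − x̄_2)/√(s_1²/n_1 + s_2²/n_2) = (456 − 468)/√(41.6²/23 + 66.29²/28) = -0.79
Welch–Satterthwaite df ≈ 46.09
Two-sided p-value ≈ 0.4350
Since p ≈ 0.4350 > α = 0.05, fail to reject H0; the data do not provide sufficient evidence against H0.

-0.79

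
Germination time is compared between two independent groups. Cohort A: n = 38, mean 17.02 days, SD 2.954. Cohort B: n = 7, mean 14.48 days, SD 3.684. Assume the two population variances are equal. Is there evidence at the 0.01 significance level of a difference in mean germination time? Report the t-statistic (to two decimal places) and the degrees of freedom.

t = 2.01, df = 43

Let group 1 = cohort A, group 2 = cohort B. H0: μ_1 = μ_2; H1: μ_1 ≠ μ_2 (two-sample pooled-variance t-test, two-sided).
s_p² = [(38−1)·2.954² + (7−1)·3.684²]/(38+7−2) = 9.40227
t = (17.02 − 14.48)/√[9.40227·(1/38 + 1/7)] = 2.01
df = n₁ + n₂ − 2 = 43
Two-sided p-value ≈ 0.050
Since p ≈ 0.050 > α = 0.01, fail to reject H0; the data do not provide sufficient evidence against H0.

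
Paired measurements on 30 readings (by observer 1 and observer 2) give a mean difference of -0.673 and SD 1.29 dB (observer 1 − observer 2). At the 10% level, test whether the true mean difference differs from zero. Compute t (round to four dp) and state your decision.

H0: μ_d = 0; H1: μ_d ≠ 0 (paired t-test on the differences, two-sided).
t = d̄/(s_d/√n) = -0.673/(1.29/√30) = -2.8575
df = n − 1 = 29
Two-sided p-value ≈ 0.0078
Since p ≈ 0.0078 < α = 0.1, reject H0; the evidence is statistically significant.

t = -2.8575; reject H0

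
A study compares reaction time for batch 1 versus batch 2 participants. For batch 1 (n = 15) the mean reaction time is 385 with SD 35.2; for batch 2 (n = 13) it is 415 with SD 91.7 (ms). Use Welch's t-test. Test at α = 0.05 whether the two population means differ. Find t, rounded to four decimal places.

Let group 1 = batch 1, group 2 = batch 2. H0: μ_1 = μ_2; H1: μ_1 ≠ μ_2 (Welch's two-sample t-test, two-sided).
t = (x̄_1 − x̄_2)/√(s_1²/n_1 + s_2²/n_2) = (385 − 415)/√(35.2²/15 + 91.7²/13) = -1.1108
Welch–Satterthwaite df ≈ 15.05
Two-sided p-value ≈ 0.284
Since p ≈ 0.284 > α = 0.05, fail to reject H0; the data do not provide sufficient evidence against H0.

-1.1108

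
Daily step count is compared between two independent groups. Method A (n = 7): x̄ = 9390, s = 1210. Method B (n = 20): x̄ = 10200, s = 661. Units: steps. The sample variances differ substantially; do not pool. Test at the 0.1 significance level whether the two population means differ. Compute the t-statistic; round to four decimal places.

Let group 1 = method A, group 2 = method B. H0: μ_1 = μ_2; H1: μ_1 ≠ μ_2 (Welch's two-sample t-test, two-sided).
t = (x̄_1 − x̄_2)/√(s_1²/n_1 + s_2²/n_2) = (9390 − 10200)/√(1210²/7 + 661²/20) = -1.6853
Welch–Satterthwaite df ≈ 7.29
Two-sided p-value ≈ 0.1341
Since p ≈ 0.1341 > α = 0.1, fail to reject H0; the evidence is not statistically significant.

-1.6853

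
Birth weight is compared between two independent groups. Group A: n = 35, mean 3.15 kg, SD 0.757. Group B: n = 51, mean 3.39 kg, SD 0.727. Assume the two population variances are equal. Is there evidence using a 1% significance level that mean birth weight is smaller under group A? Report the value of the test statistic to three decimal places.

Let group 1 = group A, group 2 = group B. H0: μ_1 = μ_2; H1: μ_1 < μ_2 (two-sample pooled-variance t-test, left-tailed).
s_p² = [(35−1)·0.757² + (51−1)·0.727²]/(35+51−2) = 0.546549
t = (3.15 − 3.39)/√[0.546549·(1/35 + 1/51)] = -1.479
df = n₁ + n₂ − 2 = 84
p-value = P(T ≤ -1.479) ≈ 0.071
Since p ≈ 0.071 > α = 0.01, fail to reject H0; the evidence is not statistically significant.

-1.479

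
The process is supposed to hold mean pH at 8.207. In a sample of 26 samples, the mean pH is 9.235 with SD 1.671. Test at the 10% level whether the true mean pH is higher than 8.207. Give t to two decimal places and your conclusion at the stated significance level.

t = 3.14; reject H0

H0: μ = 8.207; H1: μ > 8.207 (one-sample t-test, right-tailed).
t = (x̄ − μ₀)/(s/√n) = (9.235 − 8.207)/(1.671/√26) = 3.14
df = n − 1 = 25
p-value = P(T ≥ 3.14) ≈ 0.002
Since p ≈ 0.002 < α = 0.1, reject H0; the data support H1.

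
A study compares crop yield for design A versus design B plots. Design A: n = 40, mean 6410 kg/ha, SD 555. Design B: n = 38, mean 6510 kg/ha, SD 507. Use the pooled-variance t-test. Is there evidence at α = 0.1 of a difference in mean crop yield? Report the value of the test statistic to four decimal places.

-0.8295

Let group 1 = design A, group 2 = design B. H0: μ_1 = μ_2; H1: μ_1 ≠ μ_2 (two-sample pooled-variance t-test, two-sided).
s_p² = [(40−1)·555² + (38−1)·507²]/(40+38−2) = 283208
t = (6410 − 6510)/√[283208·(1/40 + 1/38)] = -0.8295
df = n₁ + n₂ − 2 = 76
Two-sided p-value ≈ 0.4094
Since p ≈ 0.4094 > α = 0.1, fail to reject H0; the evidence is not statistically significant.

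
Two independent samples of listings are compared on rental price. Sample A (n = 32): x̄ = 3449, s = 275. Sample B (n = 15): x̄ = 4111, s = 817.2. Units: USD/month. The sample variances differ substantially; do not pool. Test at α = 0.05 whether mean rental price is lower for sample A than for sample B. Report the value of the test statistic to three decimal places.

Let group 1 = sample A, group 2 = sample B. H0: μ_1 = μ_2; H1: μ_1 < μ_2 (Welch's two-sample t-test, left-tailed).
t = (x̄_1 − x̄_2)/√(s_1²/n_1 + s_2²/n_2) = (3449 − 4111)/√(275²/32 + 817.2²/15) = -3.057
Welch–Satterthwaite df ≈ 15.51
p-value = P(T ≤ -3.057) ≈ 0.0039
Since p ≈ 0.0039 < α = 0.05, reject H0; the data support H1.

-3.057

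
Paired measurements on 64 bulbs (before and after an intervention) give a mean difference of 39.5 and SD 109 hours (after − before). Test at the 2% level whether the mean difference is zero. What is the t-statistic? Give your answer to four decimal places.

H0: μ_d = 0; H1: μ_d ≠ 0 (paired t-test on the differences, two-sided).
t = d̄/(s_d/√n) = 39.5/(109/√64) = 2.8991
df = n − 1 = 63
Two-sided p-value ≈ 0.0051
Since p ≈ 0.0051 < α = 0.02, reject H0; the evidence is statistically significant.

2.8991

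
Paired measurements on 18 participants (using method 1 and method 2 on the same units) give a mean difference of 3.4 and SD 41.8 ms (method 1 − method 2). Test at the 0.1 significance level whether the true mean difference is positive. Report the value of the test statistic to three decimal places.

0.345

H0: μ_d = 0; H1: μ_d > 0 (paired t-test on the differences, right-tailed).
t = d̄/(s_d/√n) = 3.4/(41.8/√18) = 0.345
df = n − 1 = 17
p-value = P(T ≥ 0.345) ≈ 0.367
Since p ≈ 0.367 > α = 0.1, fail to reject H0; the evidence is not statistically significant.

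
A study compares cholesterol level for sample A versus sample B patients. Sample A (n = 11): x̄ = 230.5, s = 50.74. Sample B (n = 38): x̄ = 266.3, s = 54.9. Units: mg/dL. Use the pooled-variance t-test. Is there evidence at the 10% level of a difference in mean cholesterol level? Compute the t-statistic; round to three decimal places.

Let group 1 = sample A, group 2 = sample B. H0: μ_1 = μ_2; H1: μ_1 ≠ μ_2 (two-sample pooled-variance t-test, two-sided).
s_p² = [(11−1)·50.74² + (38−1)·54.9²]/(11+38−2) = 2920.51
t = (230.5 − 266.3)/√[2920.51·(1/11 + 1/38)] = -1.935
df = n₁ + n₂ − 2 = 47
Two-sided p-value ≈ 0.0590
Since p ≈ 0.0590 < α = 0.1, reject H0; the data support H1.

-1.935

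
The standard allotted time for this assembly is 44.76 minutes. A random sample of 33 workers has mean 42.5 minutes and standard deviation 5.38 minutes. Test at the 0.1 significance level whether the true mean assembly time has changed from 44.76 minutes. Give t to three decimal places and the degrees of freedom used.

H0: μ = 44.76; H1: μ ≠ 44.76 (one-sample t-test, two-sided).
t = (x̄ − μ₀)/(s/√n) = (42.5 − 44.76)/(5.38/√33) = -2.413
df = n − 1 = 32
Two-sided p-value ≈ 0.0217
Since p ≈ 0.0217 < α = 0.1, reject H0; the evidence is statistically significant.

t = -2.413, df = 32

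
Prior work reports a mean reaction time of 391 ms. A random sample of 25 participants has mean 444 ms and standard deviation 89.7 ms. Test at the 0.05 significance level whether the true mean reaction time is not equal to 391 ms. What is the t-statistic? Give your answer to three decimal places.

2.954

H0: μ = 391; H1: μ ≠ 391 (one-sample t-test, two-sided).
t = (x̄ − μ₀)/(s/√n) = (444 − 391)/(89.7/√25) = 2.954
df = n − 1 = 24
Two-sided p-value ≈ 0.007
Since p ≈ 0.007 < α = 0.05, reject H0; the data support H1.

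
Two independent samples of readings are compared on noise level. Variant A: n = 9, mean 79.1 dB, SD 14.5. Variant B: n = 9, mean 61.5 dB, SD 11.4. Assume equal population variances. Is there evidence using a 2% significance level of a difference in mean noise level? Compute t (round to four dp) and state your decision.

Let group 1 = variant A, group 2 = variant B. H0: μ_1 = μ_2; H1: μ_1 ≠ μ_2 (two-sample pooled-variance t-test, two-sided).
s_p² = [(9−1)·14.5² + (9−1)·11.4²]/(9+9−2) = 170.105
t = (79.1 − 61.5)/√[170.105·(1/9 + 1/9)] = 2.8626
df = n₁ + n₂ − 2 = 16
Two-sided p-value ≈ 0.011
Since p ≈ 0.011 < α = 0.02, reject H0; the data support H1.

t = 2.8626; reject H0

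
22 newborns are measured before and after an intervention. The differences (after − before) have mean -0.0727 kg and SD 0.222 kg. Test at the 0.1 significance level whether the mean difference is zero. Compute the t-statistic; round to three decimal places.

-1.536

H0: μ_d = 0; H1: μ_d ≠ 0 (paired t-test on the differences, two-sided).
t = d̄/(s_d/√n) = -0.0727/(0.222/√22) = -1.536
df = n − 1 = 21
Two-sided p-value ≈ 0.139
Since p ≈ 0.139 > α = 0.1, fail to reject H0; the data do not provide sufficient evidence against H0.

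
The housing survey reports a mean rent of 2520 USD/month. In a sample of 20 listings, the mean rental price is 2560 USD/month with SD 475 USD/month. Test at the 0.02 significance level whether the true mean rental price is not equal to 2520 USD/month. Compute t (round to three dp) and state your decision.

H0: μ = 2520; H1: μ ≠ 2520 (one-sample t-test, two-sided).
t = (x̄ − μ₀)/(s/√n) = (2560 − 2520)/(475/√20) = 0.377
df = n − 1 = 19
Two-sided p-value ≈ 0.7106
Since p ≈ 0.7106 > α = 0.02, fail to reject H0; the evidence is not statistically significant.

t = 0.377; fail to reject H0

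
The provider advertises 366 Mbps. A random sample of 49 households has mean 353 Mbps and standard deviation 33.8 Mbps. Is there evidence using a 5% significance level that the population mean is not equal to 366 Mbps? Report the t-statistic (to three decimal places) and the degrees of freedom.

H0: μ = 366; H1: μ ≠ 366 (one-sample t-test, two-sided).
t = (x̄ − μ₀)/(s/√n) = (353 − 366)/(33.8/√49) = -2.692
df = n − 1 = 48
Two-sided p-value ≈ 0.0097
Since p ≈ 0.0097 < α = 0.05, reject H0; the evidence is statistically significant.

t = -2.692, df = 48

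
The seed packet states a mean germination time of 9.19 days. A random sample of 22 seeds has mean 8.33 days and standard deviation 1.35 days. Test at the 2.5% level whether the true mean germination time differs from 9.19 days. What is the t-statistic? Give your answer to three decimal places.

-2.988

H0: μ = 9.19; H1: μ ≠ 9.19 (one-sample t-test, two-sided).
t = (x̄ − μ₀)/(s/√n) = (8.33 − 9.19)/(1.35/√22) = -2.988
df = n − 1 = 21
Two-sided p-value ≈ 0.0070
Since p ≈ 0.0070 < α = 0.025, reject H0; the data support H1.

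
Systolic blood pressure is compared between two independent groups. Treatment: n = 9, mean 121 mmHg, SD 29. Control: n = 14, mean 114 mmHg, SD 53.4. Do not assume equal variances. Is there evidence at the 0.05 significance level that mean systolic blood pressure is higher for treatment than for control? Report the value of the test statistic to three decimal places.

0.406

Let group 1 = treatment, group 2 = control. H0: μ_1 = μ_2; H1: μ_1 > μ_2 (Welch's two-sample t-test, right-tailed).
t = (x̄_1 − x̄_2)/√(s_1²/n_1 + s_2²/n_2) = (121 − 114)/√(29²/9 + 53.4²/14) = 0.406
Welch–Satterthwaite df ≈ 20.61
p-value = P(T ≥ 0.406) ≈ 0.3444
Since p ≈ 0.3444 > α = 0.05, fail to reject H0; the data do not provide sufficient evidence against H0.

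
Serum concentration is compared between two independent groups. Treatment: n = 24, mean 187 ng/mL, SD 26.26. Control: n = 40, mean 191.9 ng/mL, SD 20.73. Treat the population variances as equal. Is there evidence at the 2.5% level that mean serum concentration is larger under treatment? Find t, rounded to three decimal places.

-0.827

Let group 1 = treatment, group 2 = control. H0: μ_1 = μ_2; H1: μ_1 > μ_2 (two-sample pooled-variance t-test, right-tailed).
s_p² = [(24−1)·26.26² + (40−1)·20.73²]/(24+40−2) = 526.131
t = (187 − 191.9)/√[526.131·(1/24 + 1/40)] = -0.827
df = n₁ + n₂ − 2 = 62
p-value = P(T ≥ -0.827) ≈ 0.7944
Since p ≈ 0.7944 > α = 0.025, fail to reject H0; the data do not provide sufficient evidence against H0.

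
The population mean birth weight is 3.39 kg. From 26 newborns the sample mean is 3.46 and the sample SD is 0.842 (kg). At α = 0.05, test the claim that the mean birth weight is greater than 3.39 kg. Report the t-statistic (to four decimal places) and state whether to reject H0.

t = 0.4239; fail to reject H0

H0: μ = 3.39; H1: μ > 3.39 (one-sample t-test, right-tailed).
t = (x̄ − μ₀)/(s/√n) = (3.46 − 3.39)/(0.842/√26) = 0.4239
df = n − 1 = 25
p-value = P(T ≥ 0.4239) ≈ 0.338
Since p ≈ 0.338 > α = 0.05, fail to reject H0; the data do not provide sufficient evidence against H0.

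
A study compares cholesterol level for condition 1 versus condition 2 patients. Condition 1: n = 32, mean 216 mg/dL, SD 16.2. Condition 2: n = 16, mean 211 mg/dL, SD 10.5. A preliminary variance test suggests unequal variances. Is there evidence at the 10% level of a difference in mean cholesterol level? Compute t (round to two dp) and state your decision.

Let group 1 = condition 1, group 2 = condition 2. H0: μ_1 = μ_2; H1: μ_1 ≠ μ_2 (Welch's two-sample t-test, two-sided).
t = (x̄_1 − x̄_2)/√(s_1²/n_1 + s_2²/n_2) = (216 − 211)/√(16.2²/32 + 10.5²/16) = 1.29
Welch–Satterthwaite df ≈ 42.69
Two-sided p-value ≈ 0.205
Since p ≈ 0.205 > α = 0.1, fail to reject H0; the evidence is not statistically significant.

t = 1.29; fail to reject H0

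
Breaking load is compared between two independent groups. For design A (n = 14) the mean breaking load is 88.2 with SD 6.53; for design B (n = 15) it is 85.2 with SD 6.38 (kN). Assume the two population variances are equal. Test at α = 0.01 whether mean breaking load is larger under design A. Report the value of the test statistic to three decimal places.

1.251

Let group 1 = design A, group 2 = design B. H0: μ_1 = μ_2; H1: μ_1 > μ_2 (two-sample pooled-variance t-test, right-tailed).
s_p² = [(14−1)·6.53² + (15−1)·6.38²]/(14+15−2) = 41.6368
t = (88.2 − 85.2)/√[41.6368·(1/14 + 1/15)] = 1.251
df = n₁ + n₂ − 2 = 27
p-value = P(T ≥ 1.251) ≈ 0.111
Since p ≈ 0.111 > α = 0.01, fail to reject H0; the evidence is not statistically significant.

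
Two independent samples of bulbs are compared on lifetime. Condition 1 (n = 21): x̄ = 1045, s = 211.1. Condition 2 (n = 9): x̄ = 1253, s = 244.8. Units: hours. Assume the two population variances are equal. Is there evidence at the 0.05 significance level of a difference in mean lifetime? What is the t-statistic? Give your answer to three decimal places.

-2.360

Let group 1 = condition 1, group 2 = condition 2. H0: μ_1 = μ_2; H1: μ_1 ≠ μ_2 (two-sample pooled-variance t-test, two-sided).
s_p² = [(21−1)·211.1² + (9−1)·244.8²]/(21+9−2) = 48952.9
t = (1045 − 1253)/√[48952.9·(1/21 + 1/9)] = -2.360
df = n₁ + n₂ − 2 = 28
Two-sided p-value ≈ 0.025
Since p ≈ 0.025 < α = 0.05, reject H0; the evidence is statistically significant.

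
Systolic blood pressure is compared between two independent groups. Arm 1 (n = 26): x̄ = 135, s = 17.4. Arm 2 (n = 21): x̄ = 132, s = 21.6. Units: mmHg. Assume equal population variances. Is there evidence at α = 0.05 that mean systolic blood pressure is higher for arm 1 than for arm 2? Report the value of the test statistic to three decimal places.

Let group 1 = arm 1, group 2 = arm 2. H0: μ_1 = μ_2; H1: μ_1 > μ_2 (two-sample pooled-variance t-test, right-tailed).
s_p² = [(26−1)·17.4² + (21−1)·21.6²]/(26+21−2) = 375.56
t = (135 − 132)/√[375.56·(1/26 + 1/21)] = 0.528
df = n₁ + n₂ − 2 = 45
p-value = P(T ≥ 0.528) ≈ 0.3002
Since p ≈ 0.3002 > α = 0.05, fail to reject H0; the data do not provide sufficient evidence against H0.

0.528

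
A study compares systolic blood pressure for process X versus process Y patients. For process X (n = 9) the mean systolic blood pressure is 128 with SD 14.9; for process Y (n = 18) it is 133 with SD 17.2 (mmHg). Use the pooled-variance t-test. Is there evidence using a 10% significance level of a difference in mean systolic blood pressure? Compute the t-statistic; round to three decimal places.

-0.742

Let group 1 = process X, group 2 = process Y. H0: μ_1 = μ_2; H1: μ_1 ≠ μ_2 (two-sample pooled-variance t-test, two-sided).
s_p² = [(9−1)·14.9² + (18−1)·17.2²]/(9+18−2) = 272.214
t = (128 − 133)/√[272.214·(1/9 + 1/18)] = -0.742
df = n₁ + n₂ − 2 = 25
Two-sided p-value ≈ 0.465
Since p ≈ 0.465 > α = 0.1, fail to reject H0; the evidence is not statistically significant.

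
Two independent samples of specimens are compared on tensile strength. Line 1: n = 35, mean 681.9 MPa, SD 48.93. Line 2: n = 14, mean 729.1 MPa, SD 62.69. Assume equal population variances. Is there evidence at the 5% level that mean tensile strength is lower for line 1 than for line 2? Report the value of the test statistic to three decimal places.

Let group 1 = line 1, group 2 = line 2. H0: μ_1 = μ_2; H1: μ_1 < μ_2 (two-sample pooled-variance t-test, left-tailed).
s_p² = [(35−1)·48.93² + (14−1)·62.69²]/(35+14−2) = 2818.97
t = (681.9 − 729.1)/√[2818.97·(1/35 + 1/14)] = -2.811
df = n₁ + n₂ − 2 = 47
p-value = P(T ≤ -2.811) ≈ 0.004
Since p ≈ 0.004 < α = 0.05, reject H0; the evidence is statistically significant.

-2.811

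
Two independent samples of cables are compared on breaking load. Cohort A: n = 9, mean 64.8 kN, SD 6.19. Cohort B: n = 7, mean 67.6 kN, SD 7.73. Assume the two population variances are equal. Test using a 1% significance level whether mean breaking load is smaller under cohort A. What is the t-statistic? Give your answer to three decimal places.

Let group 1 = cohort A, group 2 = cohort B. H0: μ_1 = μ_2; H1: μ_1 < μ_2 (two-sample pooled-variance t-test, left-tailed).
s_p² = [(9−1)·6.19² + (7−1)·7.73²]/(9+7−2) = 47.5033
t = (64.8 − 67.6)/√[47.5033·(1/9 + 1/7)] = -0.806
df = n₁ + n₂ − 2 = 14
p-value = P(T ≤ -0.806) ≈ 0.2168
Since p ≈ 0.2168 > α = 0.01, fail to reject H0; the data do not provide sufficient evidence against H0.

-0.806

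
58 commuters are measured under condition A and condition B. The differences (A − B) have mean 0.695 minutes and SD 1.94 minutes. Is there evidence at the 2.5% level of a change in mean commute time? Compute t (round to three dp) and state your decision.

H0: μ_d = 0; H1: μ_d ≠ 0 (paired t-test on the differences, two-sided).
t = d̄/(s_d/√n) = 0.695/(1.94/√58) = 2.728
df = n − 1 = 57
Two-sided p-value ≈ 0.008
Since p ≈ 0.008 < α = 0.025, reject H0; the data support H1.

t = 2.728; reject H0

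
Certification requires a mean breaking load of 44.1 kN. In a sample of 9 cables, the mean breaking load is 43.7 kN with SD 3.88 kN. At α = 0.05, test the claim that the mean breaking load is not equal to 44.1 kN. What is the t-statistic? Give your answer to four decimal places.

H0: μ = 44.1; H1: μ ≠ 44.1 (one-sample t-test, two-sided).
t = (x̄ − μ₀)/(s/√n) = (43.7 − 44.1)/(3.88/√9) = -0.3093
df = n − 1 = 8
Two-sided p-value ≈ 0.765
Since p ≈ 0.765 > α = 0.05, fail to reject H0; the evidence is not statistically significant.

-0.3093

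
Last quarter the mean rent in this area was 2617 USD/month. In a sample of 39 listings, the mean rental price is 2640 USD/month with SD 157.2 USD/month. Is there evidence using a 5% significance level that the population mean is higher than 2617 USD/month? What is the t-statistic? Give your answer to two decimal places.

0.91

H0: μ = 2617; H1: μ > 2617 (one-sample t-test, right-tailed).
t = (x̄ − μ₀)/(s/√n) = (2640 − 2617)/(157.2/√39) = 0.91
df = n − 1 = 38
p-value = P(T ≥ 0.91) ≈ 0.1833
Since p ≈ 0.1833 > α = 0.05, fail to reject H0; the evidence is not statistically significant.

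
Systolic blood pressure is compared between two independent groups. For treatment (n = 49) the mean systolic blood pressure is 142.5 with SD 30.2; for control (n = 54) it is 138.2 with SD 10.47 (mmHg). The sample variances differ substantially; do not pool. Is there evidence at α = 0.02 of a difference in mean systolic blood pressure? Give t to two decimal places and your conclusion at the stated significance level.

Let group 1 = treatment, group 2 = control. H0: μ_1 = μ_2; H1: μ_1 ≠ μ_2 (Welch's two-sample t-test, two-sided).
t = (x̄_1 − x̄_2)/√(s_1²/n_1 + s_2²/n_2) = (142.5 − 138.2)/√(30.2²/49 + 10.47²/54) = 0.95
Welch–Satterthwaite df ≈ 58.41
Two-sided p-value ≈ 0.348
Since p ≈ 0.348 > α = 0.02, fail to reject H0; the evidence is not statistically significant.

t = 0.95; fail to reject H0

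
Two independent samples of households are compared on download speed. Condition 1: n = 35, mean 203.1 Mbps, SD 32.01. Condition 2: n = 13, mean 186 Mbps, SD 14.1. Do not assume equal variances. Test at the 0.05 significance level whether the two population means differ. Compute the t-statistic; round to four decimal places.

2.5614

Let group 1 = condition 1, group 2 = condition 2. H0: μ_1 = μ_2; H1: μ_1 ≠ μ_2 (Welch's two-sample t-test, two-sided).
t = (x̄_1 − x̄_2)/√(s_1²/n_1 + s_2²/n_2) = (203.1 − 186)/√(32.01²/35 + 14.1²/13) = 2.5614
Welch–Satterthwaite df ≈ 44.44
Two-sided p-value ≈ 0.0139
Since p ≈ 0.0139 < α = 0.05, reject H0; the evidence is statistically significant.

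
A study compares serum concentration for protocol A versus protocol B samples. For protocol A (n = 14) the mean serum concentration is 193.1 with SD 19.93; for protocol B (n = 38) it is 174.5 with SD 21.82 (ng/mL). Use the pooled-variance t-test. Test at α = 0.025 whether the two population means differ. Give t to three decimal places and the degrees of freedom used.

Let group 1 = protocol A, group 2 = protocol B. H0: μ_1 = μ_2; H1: μ_1 ≠ μ_2 (two-sample pooled-variance t-test, two-sided).
s_p² = [(14−1)·19.93² + (38−1)·21.82²]/(14+38−2) = 455.596
t = (193.1 − 174.5)/√[455.596·(1/14 + 1/38)] = 2.787
df = n₁ + n₂ − 2 = 50
Two-sided p-value ≈ 0.0075
Since p ≈ 0.0075 < α = 0.025, reject H0; the evidence is statistically significant.

t = 2.787, df = 50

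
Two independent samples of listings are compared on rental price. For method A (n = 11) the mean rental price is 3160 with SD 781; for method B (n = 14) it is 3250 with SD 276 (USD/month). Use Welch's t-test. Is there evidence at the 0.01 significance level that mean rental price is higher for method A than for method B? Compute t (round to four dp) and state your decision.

Let group 1 = method A, group 2 = method B. H0: μ_1 = μ_2; H1: μ_1 > μ_2 (Welch's two-sample t-test, right-tailed).
t = (x̄_1 − x̄_2)/√(s_1²/n_1 + s_2²/n_2) = (3160 − 3250)/√(781²/11 + 276²/14) = -0.3647
Welch–Satterthwaite df ≈ 11.97
p-value = P(T ≥ -0.3647) ≈ 0.6392
Since p ≈ 0.6392 > α = 0.01, fail to reject H0; the data do not provide sufficient evidence against H0.

t = -0.3647; fail to reject H0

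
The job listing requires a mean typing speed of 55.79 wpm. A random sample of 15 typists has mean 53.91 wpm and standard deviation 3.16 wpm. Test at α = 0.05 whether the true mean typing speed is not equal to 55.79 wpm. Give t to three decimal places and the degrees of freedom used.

t = -2.304, df = 14

H0: μ = 55.79; H1: μ ≠ 55.79 (one-sample t-test, two-sided).
t = (x̄ − μ₀)/(s/√n) = (53.91 − 55.79)/(3.16/√15) = -2.304
df = n − 1 = 14
Two-sided p-value ≈ 0.037
Since p ≈ 0.037 < α = 0.05, reject H0; the data support H1.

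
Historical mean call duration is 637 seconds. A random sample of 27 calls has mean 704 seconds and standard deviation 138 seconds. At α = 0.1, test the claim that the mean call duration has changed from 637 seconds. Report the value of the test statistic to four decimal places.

H0: μ = 637; H1: μ ≠ 637 (one-sample t-test, two-sided).
t = (x̄ − μ₀)/(s/√n) = (704 − 637)/(138/√27) = 2.5228
df = n − 1 = 26
Two-sided p-value ≈ 0.018
Since p ≈ 0.018 < α = 0.1, reject H0; the evidence is statistically significant.

2.5228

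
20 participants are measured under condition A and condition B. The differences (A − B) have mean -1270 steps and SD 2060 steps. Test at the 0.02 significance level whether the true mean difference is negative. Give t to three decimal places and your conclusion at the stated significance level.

t = -2.757; reject H0

H0: μ_d = 0; H1: μ_d < 0 (paired t-test on the differences, left-tailed).
t = d̄/(s_d/√n) = -1270/(2060/√20) = -2.757
df = n − 1 = 19
p-value = P(T ≤ -2.757) ≈ 0.006
Since p ≈ 0.006 < α = 0.02, reject H0; the data support H1.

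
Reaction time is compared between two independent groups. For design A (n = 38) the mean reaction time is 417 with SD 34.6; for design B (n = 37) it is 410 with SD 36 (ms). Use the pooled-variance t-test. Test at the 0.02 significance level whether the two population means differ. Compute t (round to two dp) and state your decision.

t = 0.86; fail to reject H0

Let group 1 = design A, group 2 = design B. H0: μ_1 = μ_2; H1: μ_1 ≠ μ_2 (two-sample pooled-variance t-test, two-sided).
s_p² = [(38−1)·34.6² + (37−1)·36²]/(38+37−2) = 1245.9
t = (417 − 410)/√[1245.9·(1/38 + 1/37)] = 0.86
df = n₁ + n₂ − 2 = 73
Two-sided p-value ≈ 0.3933
Since p ≈ 0.3933 > α = 0.02, fail to reject H0; the data do not provide sufficient evidence against H0.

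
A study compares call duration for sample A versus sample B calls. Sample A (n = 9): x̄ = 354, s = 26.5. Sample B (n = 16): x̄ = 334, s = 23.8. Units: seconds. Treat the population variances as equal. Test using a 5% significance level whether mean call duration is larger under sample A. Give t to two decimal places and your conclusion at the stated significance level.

Let group 1 = sample A, group 2 = sample B. H0: μ_1 = μ_2; H1: μ_1 > μ_2 (two-sample pooled-variance t-test, right-tailed).
s_p² = [(9−1)·26.5² + (16−1)·23.8²]/(9+16−2) = 613.678
t = (354 − 334)/√[613.678·(1/9 + 1/16)] = 1.94
df = n₁ + n₂ − 2 = 23
p-value = P(T ≥ 1.94) ≈ 0.0325
Since p ≈ 0.0325 < α = 0.05, reject H0; the data support H1.

t = 1.94; reject H0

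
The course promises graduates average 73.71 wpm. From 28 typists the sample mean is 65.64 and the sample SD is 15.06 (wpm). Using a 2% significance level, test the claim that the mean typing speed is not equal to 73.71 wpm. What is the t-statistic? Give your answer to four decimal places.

-2.8355

H0: μ = 73.71; H1: μ ≠ 73.71 (one-sample t-test, two-sided).
t = (x̄ − μ₀)/(s/√n) = (65.64 − 73.71)/(15.06/√28) = -2.8355
df = n − 1 = 27
Two-sided p-value ≈ 0.009
Since p ≈ 0.009 < α = 0.02, reject H0; the evidence is statistically significant.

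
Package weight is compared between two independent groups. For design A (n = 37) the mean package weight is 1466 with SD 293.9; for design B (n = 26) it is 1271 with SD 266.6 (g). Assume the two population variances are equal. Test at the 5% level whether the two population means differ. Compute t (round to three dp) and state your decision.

Let group 1 = design A, group 2 = design B. H0: μ_1 = μ_2; H1: μ_1 ≠ μ_2 (two-sample pooled-variance t-test, two-sided).
s_p² = [(37−1)·293.9² + (26−1)·266.6²]/(37+26−2) = 80106
t = (1466 − 1271)/√[80106·(1/37 + 1/26)] = 2.692
df = n₁ + n₂ − 2 = 61
Two-sided p-value ≈ 0.009
Since p ≈ 0.009 < α = 0.05, reject H0; the evidence is statistically significant.

t = 2.692; reject H0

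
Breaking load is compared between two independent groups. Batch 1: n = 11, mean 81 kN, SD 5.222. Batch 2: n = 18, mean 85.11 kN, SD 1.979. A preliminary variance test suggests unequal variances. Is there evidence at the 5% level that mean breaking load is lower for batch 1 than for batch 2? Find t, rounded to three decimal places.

-2.503

Let group 1 = batch 1, group 2 = batch 2. H0: μ_1 = μ_2; H1: μ_1 < μ_2 (Welch's two-sample t-test, left-tailed).
t = (x̄_1 − x̄_2)/√(s_1²/n_1 + s_2²/n_2) = (81 − 85.11)/√(5.222²/11 + 1.979²/18) = -2.503
Welch–Satterthwaite df ≈ 11.78
p-value = P(T ≤ -2.503) ≈ 0.0140
Since p ≈ 0.0140 < α = 0.05, reject H0; the data support H1.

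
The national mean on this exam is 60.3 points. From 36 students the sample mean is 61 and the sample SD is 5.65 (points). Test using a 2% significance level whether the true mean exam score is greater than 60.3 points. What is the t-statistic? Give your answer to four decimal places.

H0: μ = 60.3; H1: μ > 60.3 (one-sample t-test, right-tailed).
t = (x̄ − μ₀)/(s/√n) = (61 − 60.3)/(5.65/√36) = 0.7434
df = n − 1 = 35
p-value = P(T ≥ 0.7434) ≈ 0.231
Since p ≈ 0.231 > α = 0.02, fail to reject H0; the data do not provide sufficient evidence against H0.

0.7434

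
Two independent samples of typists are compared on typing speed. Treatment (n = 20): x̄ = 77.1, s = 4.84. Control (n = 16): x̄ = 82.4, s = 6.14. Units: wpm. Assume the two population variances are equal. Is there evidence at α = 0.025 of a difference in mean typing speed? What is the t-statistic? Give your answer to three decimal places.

Let group 1 = treatment, group 2 = control. H0: μ_1 = μ_2; H1: μ_1 ≠ μ_2 (two-sample pooled-variance t-test, two-sided).
s_p² = [(20−1)·4.84² + (16−1)·6.14²]/(20+16−2) = 29.723
t = (77.1 − 82.4)/√[29.723·(1/20 + 1/16)] = -2.898
df = n₁ + n₂ − 2 = 34
Two-sided p-value ≈ 0.0065
Since p ≈ 0.0065 < α = 0.025, reject H0; the evidence is statistically significant.

-2.898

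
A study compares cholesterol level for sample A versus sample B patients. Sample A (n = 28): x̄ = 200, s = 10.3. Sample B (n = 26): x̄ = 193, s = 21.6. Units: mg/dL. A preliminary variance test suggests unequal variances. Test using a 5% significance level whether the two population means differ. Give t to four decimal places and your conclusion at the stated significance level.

Let group 1 = sample A, group 2 = sample B. H0: μ_1 = μ_2; H1: μ_1 ≠ μ_2 (Welch's two-sample t-test, two-sided).
t = (x̄_1 − x̄_2)/√(s_1²/n_1 + s_2²/n_2) = (200 − 193)/√(10.3²/28 + 21.6²/26) = 1.5015
Welch–Satterthwaite df ≈ 35.22
Two-sided p-value ≈ 0.142
Since p ≈ 0.142 > α = 0.05, fail to reject H0; the data do not provide sufficient evidence against H0.

t = 1.5015; fail to reject H0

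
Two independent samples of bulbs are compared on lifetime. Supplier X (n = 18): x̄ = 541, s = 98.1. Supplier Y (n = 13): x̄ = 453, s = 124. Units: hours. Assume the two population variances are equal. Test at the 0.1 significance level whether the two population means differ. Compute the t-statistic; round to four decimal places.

Let group 1 = supplier X, group 2 = supplier Y. H0: μ_1 = μ_2; H1: μ_1 ≠ μ_2 (two-sample pooled-variance t-test, two-sided).
s_p² = [(18−1)·98.1² + (13−1)·124²]/(18+13−2) = 12003.9
t = (541 − 453)/√[12003.9·(1/18 + 1/13)] = 2.2067
df = n₁ + n₂ − 2 = 29
Two-sided p-value ≈ 0.035
Since p ≈ 0.035 < α = 0.1, reject H0; the evidence is statistically significant.

2.2067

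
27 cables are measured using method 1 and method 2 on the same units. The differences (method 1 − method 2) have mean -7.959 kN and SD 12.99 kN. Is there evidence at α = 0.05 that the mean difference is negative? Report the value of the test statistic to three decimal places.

H0: μ_d = 0; H1: μ_d < 0 (paired t-test on the differences, left-tailed).
t = d̄/(s_d/√n) = -7.959/(12.99/√27) = -3.184
df = n − 1 = 26
p-value = P(T ≤ -3.184) ≈ 0.002
Since p ≈ 0.002 < α = 0.05, reject H0; the evidence is statistically significant.

-3.184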